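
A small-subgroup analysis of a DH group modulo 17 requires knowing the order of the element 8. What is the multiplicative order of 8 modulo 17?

8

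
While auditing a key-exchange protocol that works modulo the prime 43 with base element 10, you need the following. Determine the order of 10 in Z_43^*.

21

ord(10) | φ(43) = 43 − 1 = 42 = 2 · 3 · 7.
Divisors of 42: 1, 2, 3, 6, 7, 14, 21, 42.
Check 10^d mod 43 for each divisor in increasing order:
10^1 ≡ 10
10^2 ≡ 14
10^3 ≡ 11
10^6 ≡ 35
10^7 ≡ 6
10^14 ≡ 36
10^21 ≡ 1
Therefore the multiplicative order of 10 modulo 43 is 21.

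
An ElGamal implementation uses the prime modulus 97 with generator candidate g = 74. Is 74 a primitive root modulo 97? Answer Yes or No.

Yes

φ(97) = 97 − 1 = 96 = 2^5 · 3.
It suffices to check that the order of 74 is not a proper divisor of 96: compute 74^(96/q) for q ∈ {2, 3}.
74^48 ≡ 96 (mod 97)  [q = 2: ≢ 1 ✓]
74^32 ≡ 61 (mod 97)  [q = 3: ≢ 1 ✓]
Every test exponent gives a nontrivial residue, hence 74 generates the full group.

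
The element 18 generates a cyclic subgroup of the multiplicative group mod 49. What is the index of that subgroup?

14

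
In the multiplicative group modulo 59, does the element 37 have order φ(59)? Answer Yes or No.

Yes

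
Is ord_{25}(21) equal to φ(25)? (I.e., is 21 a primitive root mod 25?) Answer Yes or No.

φ(25) = φ(5^2) = 5·(5−1) = 20 = 2^2 · 5.
It suffices to check that the order of 21 is not a proper divisor of 20: compute 21^(20/q) for q ∈ {2, 5}.
21^10 ≡ 1 (mod 25)  [q = 2: ≡ 1 ✗]
21^4 ≡ 6 (mod 25)  [q = 5: ≢ 1 ✓]
The check at q = 2 fails, so 21 generates a proper subgroup.

No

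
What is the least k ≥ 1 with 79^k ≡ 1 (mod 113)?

112

By Lagrange's theorem, ord_113(79) divides φ(113) = 113 − 1 = 112 = 2^4 · 7.
Divisors of 112: 1, 2, 4, 7, 8, 14, 16, 28, 56, 112.
Check 79^d mod 113 for each divisor in increasing order:
79^1 ≡ 79 (mod 113)
79^2 ≡ 26 (mod 113)
79^4 ≡ 111 (mod 113)
79^7 ≡ 73 (mod 113)
79^8 ≡ 4 (mod 113)
79^14 ≡ 18 (mod 113)
79^16 ≡ 16 (mod 113)
79^28 ≡ 98 (mod 113)
79^56 ≡ 112 (mod 113)
79^112 ≡ 1 (mod 113) ✓
Hence ord(79) = 112.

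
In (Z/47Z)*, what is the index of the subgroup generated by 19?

1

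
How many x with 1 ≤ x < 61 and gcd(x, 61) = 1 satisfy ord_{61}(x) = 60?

16

φ(61) = 61 − 1 = 60 = 2^2 · 3 · 5.
Since (Z/61Z)^× is cyclic of order 60, the number of elements of order d is φ(d) when d | 60 and 0 otherwise.
60 = 2^2 · 3 · 5 divides 60, and φ(60) = 16.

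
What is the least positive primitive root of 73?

φ(73) = 73 − 1 = 72 = 2^3 · 3^2.
g is a primitive root iff g^(72/q) ≢ 1 (mod 73) for each prime q ∈ {2, 3}.
g = 2: 2^36 ≡ 1 — hits 1, so not a primitive root.
g = 3: 3^36 ≡ 1 — hits 1, so not a primitive root.
g = 4: 4^36 ≡ 1 — hits 1, so not a primitive root.
g = 5: 5^36 ≡ 72; 5^24 ≡ 8 — none is 1, so 5 is a primitive root.
The smallest primitive root modulo 73 is 5.

5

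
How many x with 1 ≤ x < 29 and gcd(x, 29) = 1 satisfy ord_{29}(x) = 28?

12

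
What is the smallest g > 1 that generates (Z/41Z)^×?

φ(41) = 41 − 1 = 40 = 2^3 · 5.
g is a primitive root iff g^(40/q) ≢ 1 (mod 41) for each prime q ∈ {2, 5}.
g = 2: 2^20 ≡ 1 — hits 1, so not a primitive root.
g = 3: 3^20 ≡ 40; 3^8 ≡ 1 — hits 1, so not a primitive root.
g = 4: 4^20 ≡ 1 — hits 1, so not a primitive root.
g = 5: 5^20 ≡ 1 — hits 1, so not a primitive root.
g = 6: 6^20 ≡ 40; 6^8 ≡ 10 — none is 1, so 6 is a primitive root.
Hence the least primitive root of 41 is 6.

6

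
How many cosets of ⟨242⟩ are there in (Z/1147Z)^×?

Since 242 ∈ (Z/1147Z)^×, its order divides φ(1147) = φ(31·37) = (31−1)·(37−1) = 30·36 = 1080 = 2^3 · 3^3 · 5.
Divisors of 1080: 1, 2, 3, 4, 5, 6, 8, 9, 10, 12, 15, 18, 20, 24, 27, 30, 36, 40, 45, 54, 60, 72, 90, 108, 120, 135, 180, 216, 270, 360, 540, 1080.
Test each divisor d:
242^1 ≡ 242 (mod 1147)
242^2 ≡ 67 (mod 1147)
242^3 ≡ 156 (mod 1147)
242^4 ≡ 1048 (mod 1147)
242^5 ≡ 129 (mod 1147)
242^6 ≡ 249 (mod 1147)
242^8 ≡ 625 (mod 1147)
242^9 ≡ 993 (mod 1147)
242^10 ≡ 583 (mod 1147)
242^12 ≡ 63 (mod 1147)
242^15 ≡ 652 (mod 1147)
242^18 ≡ 776 (mod 1147)
242^20 ≡ 377 (mod 1147)
242^24 ≡ 528 (mod 1147)
242^27 ≡ 931 (mod 1147)
242^30 ≡ 714 (mod 1147)
242^36 ≡ 1 (mod 1147) ✓
The order of 242 is 36, so the subgroup it generates has 36 elements.
The index is φ(1147) / ord(242) = 1080 / 36 = 30.

30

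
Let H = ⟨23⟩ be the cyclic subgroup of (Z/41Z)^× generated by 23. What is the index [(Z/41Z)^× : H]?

4

By Lagrange's theorem, ord_41(23) divides φ(41) = 41 − 1 = 40 = 2^3 · 5.
Divisors of 40: 1, 2, 4, 5, 8, 10, 20, 40.
Compute 23^d (mod 41) for the divisors d until we hit 1:
23^1 ≡ 23
23^2 ≡ 37
23^4 ≡ 16
23^5 ≡ 40
23^8 ≡ 10
23^10 ≡ 1
So ord_41(23) = 10, hence |⟨23⟩| = 10.
The index is φ(41) / ord(23) = 40 / 10 = 4.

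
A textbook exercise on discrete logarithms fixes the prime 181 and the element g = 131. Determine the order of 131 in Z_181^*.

180

The order of 131 must divide φ(181) = 181 − 1 = 180 = 2^2 · 3^2 · 5.
Divisors of 180: 1, 2, 3, 4, 5, 6, 9, 10, 12, 15, 18, 20, 30, 36, 45, 60, 90, 180.
Test each divisor d:
131^1 ≡ 131 (mod 181)
131^2 ≡ 147 (mod 181)
131^3 ≡ 71 (mod 181)
131^4 ≡ 70 (mod 181)
131^5 ≡ 120 (mod 181)
131^6 ≡ 154 (mod 181)
131^9 ≡ 74 (mod 181)
131^10 ≡ 101 (mod 181)
131^12 ≡ 5 (mod 181)
131^15 ≡ 174 (mod 181)
131^18 ≡ 46 (mod 181)
131^20 ≡ 65 (mod 181)
131^30 ≡ 49 (mod 181)
131^36 ≡ 125 (mod 181)
131^45 ≡ 19 (mod 181)
131^60 ≡ 48 (mod 181)
131^90 ≡ 180 (mod 181)
131^180 ≡ 1 (mod 181) ✓
Therefore the multiplicative order of 131 modulo 181 is 180.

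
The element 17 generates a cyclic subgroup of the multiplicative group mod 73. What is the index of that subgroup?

ord(17) | φ(73) = 73 − 1 = 72 = 2^3 · 3^2.
Divisors of 72: 1, 2, 3, 4, 6, 8, 9, 12, 18, 24, 36, 72.
Test each divisor d:
17^1 ≡ 17 (mod 73)
17^2 ≡ 70 (mod 73)
17^3 ≡ 22 (mod 73)
17^4 ≡ 9 (mod 73)
17^6 ≡ 46 (mod 73)
17^8 ≡ 8 (mod 73)
17^9 ≡ 63 (mod 73)
17^12 ≡ 72 (mod 73)
17^18 ≡ 27 (mod 73)
17^24 ≡ 1 (mod 73) ✓
So ord_73(17) = 24, hence |⟨17⟩| = 24.
Index = |(Z/73Z)^×| / |⟨17⟩| = 72 / 24 = 3.

3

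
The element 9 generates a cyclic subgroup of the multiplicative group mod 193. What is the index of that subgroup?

24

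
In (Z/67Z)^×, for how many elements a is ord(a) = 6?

φ(67) = 67 − 1 = 66 = 2 · 3 · 11.
In a cyclic group of order 66, there are φ(d) elements of order d for each divisor d of 66, and zero for non-divisors.
6 = 2 · 3 divides 66, and φ(6) = 2.

2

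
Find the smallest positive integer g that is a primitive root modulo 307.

5

φ(307) = 307 − 1 = 306 = 2 · 3^2 · 17.
g is a primitive root iff g^(306/q) ≢ 1 (mod 307) for each prime q ∈ {2, 3, 17}.
g = 2: 2^153 ≡ 306; 2^102 ≡ 1 — hits 1, so not a primitive root.
g = 3: 3^153 ≡ 306; 3^102 ≡ 1 — hits 1, so not a primitive root.
g = 4: 4^153 ≡ 1 — hits 1, so not a primitive root.
g = 5: 5^153 ≡ 306; 5^102 ≡ 289; 5^18 ≡ 81 — none is 1, so 5 is a primitive root.
Hence the least primitive root of 307 is 5.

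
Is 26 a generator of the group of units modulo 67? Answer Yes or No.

φ(67) = 67 − 1 = 66 = 2 · 3 · 11.
An element g generates (Z/67Z)^× iff g^(66/q) ≢ 1 (mod 67) for each prime q ∈ {2, 3, 11}.
26^33 ≡ 1 (mod 67)  [q = 2: ≡ 1 ✗]
26^22 ≡ 29 (mod 67)  [q = 3: ≢ 1 ✓]
26^6 ≡ 15 (mod 67)  [q = 11: ≢ 1 ✓]
The check at q = 2 fails, so 26 generates a proper subgroup.

No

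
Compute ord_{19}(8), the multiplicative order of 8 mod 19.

The order of 8 must divide φ(19) = 19 − 1 = 18 = 2 · 3^2.
Divisors of 18: 1, 2, 3, 6, 9, 18.
Test each divisor d:
8^1 ≡ 8
8^2 ≡ 7
8^3 ≡ 18
8^6 ≡ 1
The smallest such exponent is 6, so the order of 8 is 6.

6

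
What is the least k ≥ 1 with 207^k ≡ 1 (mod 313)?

312

Since 207 ∈ (Z/313Z)^×, its order divides φ(313) = 313 − 1 = 312 = 2^3 · 3 · 13.
Divisors of 312: 1, 2, 3, 4, 6, 8, 12, 13, 24, 26, 39, 52, 78, 104, 156, 312.
Compute 207^d (mod 313) for the divisors d until we hit 1:
207^1 ≡ 207 (mod 313)
207^2 ≡ 281 (mod 313)
207^3 ≡ 262 (mod 313)
207^4 ≡ 85 (mod 313)
207^6 ≡ 97 (mod 313)
207^8 ≡ 26 (mod 313)
207^12 ≡ 19 (mod 313)
207^13 ≡ 177 (mod 313)
207^24 ≡ 48 (mod 313)
207^26 ≡ 29 (mod 313)
207^39 ≡ 125 (mod 313)
207^52 ≡ 215 (mod 313)
207^78 ≡ 288 (mod 313)
207^104 ≡ 214 (mod 313)
207^156 ≡ 312 (mod 313)
207^312 ≡ 1 (mod 313) ✓
The smallest such exponent is 312, so the order of 207 is 312.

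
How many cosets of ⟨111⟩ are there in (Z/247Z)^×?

6

Since 111 ∈ (Z/247Z)^×, its order divides φ(247) = φ(13·19) = (13−1)·(19−1) = 12·18 = 216 = 2^3 · 3^3.
Divisors of 216: 1, 2, 3, 4, 6, 8, 9, 12, 18, 24, 27, 36, 54, 72, 108, 216.
Compute 111^d (mod 247) for the divisors d until we hit 1:
111^1 ≡ 111
111^2 ≡ 218
111^3 ≡ 239
111^4 ≡ 100
111^6 ≡ 64
111^8 ≡ 120
111^9 ≡ 229
111^12 ≡ 144
111^18 ≡ 77
111^24 ≡ 235
111^27 ≡ 96
111^36 ≡ 1
So ord_247(111) = 36, hence |⟨111⟩| = 36.
[(Z/247Z)^× : ⟨111⟩] = 216/36 = 6.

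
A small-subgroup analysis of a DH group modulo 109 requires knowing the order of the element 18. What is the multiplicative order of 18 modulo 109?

108

Since 18 ∈ (Z/109Z)^×, its order divides φ(109) = 109 − 1 = 108 = 2^2 · 3^3.
Divisors of 108: 1, 2, 3, 4, 6, 9, 12, 18, 27, 36, 54, 108.
Check 18^d mod 109 for each divisor in increasing order:
18^1 ≡ 18
18^2 ≡ 106
18^3 ≡ 55
18^4 ≡ 9
18^6 ≡ 82
18^9 ≡ 41
18^12 ≡ 75
18^18 ≡ 46
18^27 ≡ 33
18^36 ≡ 45
18^54 ≡ 108
18^108 ≡ 1
Hence ord(18) = 108.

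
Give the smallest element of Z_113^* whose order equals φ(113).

φ(113) = 113 − 1 = 112 = 2^4 · 7.
g is a primitive root iff g^(112/q) ≢ 1 (mod 113) for each prime q ∈ {2, 7}.
g = 2: 2^56 ≡ 1 — hits 1, so not a primitive root.
g = 3: 3^56 ≡ 112; 3^16 ≡ 49 — none is 1, so 3 is a primitive root.
So 3 is the smallest generator of (Z/113Z)^×.

3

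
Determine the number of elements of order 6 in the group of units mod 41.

0

φ(41) = 41 − 1 = 40 = 2^3 · 5.
(Z/41Z)^× is cyclic (|G| = 40); a cyclic group of order m has exactly φ(d) elements of each order d | m, and none otherwise.
6 does not divide 40, so no element of (Z/41Z)^× has order 6.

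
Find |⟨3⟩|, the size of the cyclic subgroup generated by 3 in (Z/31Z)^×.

The order of 3 must divide φ(31) = 31 − 1 = 30 = 2 · 3 · 5.
Divisors of 30: 1, 2, 3, 5, 6, 10, 15, 30.
Evaluate successive powers at the divisors of 30:
3^1 ≡ 3
3^2 ≡ 9
3^3 ≡ 27
3^5 ≡ 26
3^6 ≡ 16
3^10 ≡ 25
3^15 ≡ 30
3^30 ≡ 1
Therefore the multiplicative order of 3 modulo 31 is 30.

30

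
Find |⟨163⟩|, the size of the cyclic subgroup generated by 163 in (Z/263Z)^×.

262

Since 163 ∈ (Z/263Z)^×, its order divides φ(263) = 263 − 1 = 262 = 2 · 131.
Divisors of 262: 1, 2, 131, 262.
Evaluate successive powers at the divisors of 262:
163^1 ≡ 163 (mod 263)
163^2 ≡ 6 (mod 263)
163^131 ≡ 262 (mod 263)
163^262 ≡ 1 (mod 263) ✓
Therefore the multiplicative order of 163 modulo 263 is 262.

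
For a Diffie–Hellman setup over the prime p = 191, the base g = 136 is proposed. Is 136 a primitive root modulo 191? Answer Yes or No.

No

φ(191) = 191 − 1 = 190 = 2 · 5 · 19.
It suffices to check that the order of 136 is not a proper divisor of 190: compute 136^(190/q) for q ∈ {2, 5, 19}.
136^95 ≡ 1 (mod 191)  [q = 2: ≡ 1 ✗]
136^38 ≡ 1 (mod 191)  [q = 5: ≡ 1 ✗]
136^10 ≡ 30 (mod 191)  [q = 19: ≢ 1 ✓]
Since 136^95 ≡ 1, the order of 136 divides 95 < 190, so 136 is not a primitive root.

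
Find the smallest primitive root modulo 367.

6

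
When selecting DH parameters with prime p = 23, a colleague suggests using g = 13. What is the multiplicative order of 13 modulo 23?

The order of 13 must divide φ(23) = 23 − 1 = 22 = 2 · 11.
Divisors of 22: 1, 2, 11, 22.
Test each divisor d:
13^1 ≡ 13 (mod 23)
13^2 ≡ 8 (mod 23)
13^11 ≡ 1 (mod 23) ✓
The smallest such exponent is 11, so the order of 13 is 11.

11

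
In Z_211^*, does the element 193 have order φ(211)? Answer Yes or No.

φ(211) = 211 − 1 = 210 = 2 · 3 · 5 · 7.
Test 193^(210/q) mod 211 for each prime factor q of 210:
193^105 ≡ 1 (mod 211)  [q = 2: ≡ 1 ✗]
193^70 ≡ 1 (mod 211)  [q = 3: ≡ 1 ✗]
193^42 ≡ 55 (mod 211)  [q = 5: ≢ 1 ✓]
193^30 ≡ 144 (mod 211)  [q = 7: ≢ 1 ✓]
Since 193^105 ≡ 1, the order of 193 divides 105 < 210, so 193 is not a primitive root.

No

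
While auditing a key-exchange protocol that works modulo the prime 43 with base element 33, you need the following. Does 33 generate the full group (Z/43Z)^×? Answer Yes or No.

φ(43) = 43 − 1 = 42 = 2 · 3 · 7.
It suffices to check that the order of 33 is not a proper divisor of 42: compute 33^(42/q) for q ∈ {2, 3, 7}.
33^21 ≡ 42 (mod 43)  [q = 2: ≢ 1 ✓]
33^14 ≡ 36 (mod 43)  [q = 3: ≢ 1 ✓]
33^6 ≡ 35 (mod 43)  [q = 7: ≢ 1 ✓]
None equal 1, so ord_43(33) = 42: 33 is a primitive root.

Yes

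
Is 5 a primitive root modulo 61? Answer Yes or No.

φ(61) = 61 − 1 = 60 = 2^2 · 3 · 5.
It suffices to check that the order of 5 is not a proper divisor of 60: compute 5^(60/q) for q ∈ {2, 3, 5}.
5^30 ≡ 1 (mod 61)  [q = 2: ≡ 1 ✗]
5^20 ≡ 47 (mod 61)  [q = 3: ≢ 1 ✓]
5^12 ≡ 20 (mod 61)  [q = 5: ≢ 1 ✓]
Since 5^30 ≡ 1, the order of 5 divides 30 < 60, so 5 is not a primitive root.

No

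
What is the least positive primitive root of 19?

2

φ(19) = 19 − 1 = 18 = 2 · 3^2.
g is a primitive root iff g^(18/q) ≢ 1 (mod 19) for each prime q ∈ {2, 3}.
g = 2: 2^9 ≡ 18; 2^6 ≡ 7 — none is 1, so 2 is a primitive root.
Hence the least primitive root of 19 is 2.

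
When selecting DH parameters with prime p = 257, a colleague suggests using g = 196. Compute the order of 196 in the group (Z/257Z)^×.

128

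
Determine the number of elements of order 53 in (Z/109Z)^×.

0

φ(109) = 109 − 1 = 108 = 2^2 · 3^3.
Since (Z/109Z)^× is cyclic of order 108, the number of elements of order d is φ(d) when d | 108 and 0 otherwise.
Here 108 is not a multiple of 53, so there are no elements of order 53.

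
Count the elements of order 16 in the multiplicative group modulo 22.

φ(22) = φ(2)·φ(11) = 1·10 = 10 = 2 · 5.
In a cyclic group of order 10, there are φ(d) elements of order d for each divisor d of 10, and zero for non-divisors.
Here 10 is not a multiple of 16, so there are no elements of order 16.

0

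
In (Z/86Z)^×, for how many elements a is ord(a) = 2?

1

φ(86) = φ(2)·φ(43) = 1·42 = 42 = 2 · 3 · 7.
In a cyclic group of order 42, there are φ(d) elements of order d for each divisor d of 42, and zero for non-divisors.
2 | 42, and φ(2) = 2 − 1 = 1.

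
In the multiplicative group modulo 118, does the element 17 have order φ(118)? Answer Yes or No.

φ(118) = φ(2)·φ(59) = 1·58 = 58 = 2 · 29.
Test 17^(58/q) mod 118 for each prime factor q of 58:
17^29 ≡ 1 (mod 118)  [q = 2: ≡ 1 ✗]
17^2 ≡ 53 (mod 118)  [q = 29: ≢ 1 ✓]
The check at q = 2 fails, so 17 generates a proper subgroup.

No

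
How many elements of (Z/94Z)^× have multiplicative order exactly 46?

22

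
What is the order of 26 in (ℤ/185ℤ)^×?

3

By Lagrange's theorem, ord_185(26) divides φ(185) = φ(5·37) = (5−1)·(37−1) = 4·36 = 144 = 2^4 · 3^2.
Divisors of 144: 1, 2, 3, 4, 6, 8, 9, 12, 16, 18, 24, 36, 48, 72, 144.
Test each divisor d:
26^1 ≡ 26 (mod 185)
26^2 ≡ 121 (mod 185)
26^3 ≡ 1 (mod 185) ✓
So ord_185(26) = 3.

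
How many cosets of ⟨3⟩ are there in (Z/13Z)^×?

The order of 3 must divide φ(13) = 13 − 1 = 12 = 2^2 · 3.
Divisors of 12: 1, 2, 3, 4, 6, 12.
Test each divisor d:
3^1 ≡ 3 (mod 13)
3^2 ≡ 9 (mod 13)
3^3 ≡ 1 (mod 13) ✓
So ord_13(3) = 3, hence |⟨3⟩| = 3.
Index = |(Z/13Z)^×| / |⟨3⟩| = 12 / 3 = 4.

4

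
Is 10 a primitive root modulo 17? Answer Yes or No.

Yes

φ(17) = 17 − 1 = 16 = 2^4.
Test 10^(16/q) mod 17 for each prime factor q of 16:
10^8 ≡ 16 (mod 17)  [q = 2: ≢ 1 ✓]
None equal 1, so ord_17(10) = 16: 10 is a primitive root.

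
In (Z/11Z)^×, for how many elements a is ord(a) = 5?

4

φ(11) = 11 − 1 = 10 = 2 · 5.
(Z/11Z)^× is cyclic (|G| = 10); a cyclic group of order m has exactly φ(d) elements of each order d | m, and none otherwise.
5 | 10, and φ(5) = 5 − 1 = 4.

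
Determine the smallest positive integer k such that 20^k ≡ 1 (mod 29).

The order of 20 must divide φ(29) = 29 − 1 = 28 = 2^2 · 7.
Divisors of 28: 1, 2, 4, 7, 14, 28.
Check 20^d mod 29 for each divisor in increasing order:
20^1 ≡ 20
20^2 ≡ 23
20^4 ≡ 7
20^7 ≡ 1
Hence ord(20) = 7.

7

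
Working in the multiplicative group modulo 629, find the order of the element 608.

By Lagrange's theorem, ord_629(608) divides φ(629) = φ(17·37) = (17−1)·(37−1) = 16·36 = 576 = 2^6 · 3^2.
Divisors of 576: 1, 2, 3, 4, 6, 8, 9, 12, 16, 18, 24, 32, 36, 48, 64, 72, 96, 144, 192, 288, 576.
Compute 608^d (mod 629) for the divisors d until we hit 1:
608^1 ≡ 608 (mod 629)
608^2 ≡ 441 (mod 629)
608^3 ≡ 174 (mod 629)
608^4 ≡ 120 (mod 629)
608^6 ≡ 84 (mod 629)
608^8 ≡ 562 (mod 629)
608^9 ≡ 149 (mod 629)
608^12 ≡ 137 (mod 629)
608^16 ≡ 86 (mod 629)
608^18 ≡ 186 (mod 629)
608^24 ≡ 528 (mod 629)
608^32 ≡ 477 (mod 629)
608^36 ≡ 1 (mod 629) ✓
The smallest such exponent is 36, so the order of 608 is 36.

36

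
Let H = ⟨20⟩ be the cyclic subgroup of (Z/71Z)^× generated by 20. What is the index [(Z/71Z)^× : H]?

By Lagrange's theorem, ord_71(20) divides φ(71) = 71 − 1 = 70 = 2 · 5 · 7.
Divisors of 70: 1, 2, 5, 7, 10, 14, 35, 70.
Check 20^d mod 71 for each divisor in increasing order:
20^1 ≡ 20 (mod 71)
20^2 ≡ 45 (mod 71)
20^5 ≡ 30 (mod 71)
20^7 ≡ 1 (mod 71) ✓
Thus |⟨20⟩| = ord(20) = 7.
Index = |(Z/71Z)^×| / |⟨20⟩| = 70 / 7 = 10.

10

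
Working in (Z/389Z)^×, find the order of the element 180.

The order of 180 must divide φ(389) = 389 − 1 = 388 = 2^2 · 97.
Divisors of 388: 1, 2, 4, 97, 194, 388.
Evaluate successive powers at the divisors of 388:
180^1 ≡ 180
180^2 ≡ 113
180^4 ≡ 321
180^97 ≡ 1
The smallest such exponent is 97, so the order of 180 is 97.

97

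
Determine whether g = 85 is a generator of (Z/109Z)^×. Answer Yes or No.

Yes

φ(109) = 109 − 1 = 108 = 2^2 · 3^3.
It suffices to check that the order of 85 is not a proper divisor of 108: compute 85^(108/q) for q ∈ {2, 3}.
85^54 ≡ 108 (mod 109)  [q = 2: ≢ 1 ✓]
85^36 ≡ 63 (mod 109)  [q = 3: ≢ 1 ✓]
All checks pass, so 85 has order 108 and is a primitive root modulo 109.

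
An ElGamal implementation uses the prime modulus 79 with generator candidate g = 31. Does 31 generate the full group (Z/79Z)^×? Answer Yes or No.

φ(79) = 79 − 1 = 78 = 2 · 3 · 13.
Test 31^(78/q) mod 79 for each prime factor q of 78:
31^39 ≡ 1 (mod 79)  [q = 2: ≡ 1 ✗]
31^26 ≡ 55 (mod 79)  [q = 3: ≢ 1 ✓]
31^6 ≡ 64 (mod 79)  [q = 13: ≢ 1 ✓]
Since 31^39 ≡ 1, the order of 31 divides 39 < 78, so 31 is not a primitive root.

No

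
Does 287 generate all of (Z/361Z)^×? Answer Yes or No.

φ(361) = φ(19^2) = 19·(19−1) = 342 = 2 · 3^2 · 19.
It suffices to check that the order of 287 is not a proper divisor of 342: compute 287^(342/q) for q ∈ {2, 3, 19}.
287^171 ≡ 360 (mod 361)  [q = 2: ≢ 1 ✓]
287^114 ≡ 292 (mod 361)  [q = 3: ≢ 1 ✓]
287^18 ≡ 96 (mod 361)  [q = 19: ≢ 1 ✓]
Every test exponent gives a nontrivial residue, hence 287 generates the full group.

Yes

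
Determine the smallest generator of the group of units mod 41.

φ(41) = 41 − 1 = 40 = 2^3 · 5.
Test candidates g = 2, 3, … against the prime factors q ∈ {2, 5} of φ(41): g is a generator iff g^(40/q) ≢ 1 for every such q.
g = 2: 2^20 ≡ 1 — hits 1, so not a primitive root.
g = 3: 3^20 ≡ 40; 3^8 ≡ 1 — hits 1, so not a primitive root.
g = 4: 4^20 ≡ 1 — hits 1, so not a primitive root.
g = 5: 5^20 ≡ 1 — hits 1, so not a primitive root.
g = 6: 6^20 ≡ 40; 6^8 ≡ 10 — none is 1, so 6 is a primitive root.
The smallest primitive root modulo 41 is 6.

6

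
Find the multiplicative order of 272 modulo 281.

140

ord(272) | φ(281) = 281 − 1 = 280 = 2^3 · 5 · 7.
Divisors of 280: 1, 2, 4, 5, 7, 8, 10, 14, 20, 28, 35, 40, 56, 70, 140, 280.
Compute 272^d (mod 281) for the divisors d until we hit 1:
272^1 ≡ 272 (mod 281)
272^2 ≡ 81 (mod 281)
272^4 ≡ 98 (mod 281)
272^5 ≡ 242 (mod 281)
272^7 ≡ 213 (mod 281)
272^8 ≡ 50 (mod 281)
272^10 ≡ 116 (mod 281)
272^14 ≡ 128 (mod 281)
272^20 ≡ 249 (mod 281)
272^28 ≡ 86 (mod 281)
272^35 ≡ 53 (mod 281)
272^40 ≡ 181 (mod 281)
272^56 ≡ 90 (mod 281)
272^70 ≡ 280 (mod 281)
272^140 ≡ 1 (mod 281) ✓
So ord_281(272) = 140.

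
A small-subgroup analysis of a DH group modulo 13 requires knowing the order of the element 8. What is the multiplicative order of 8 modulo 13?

4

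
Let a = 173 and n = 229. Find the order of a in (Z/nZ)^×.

57

By Lagrange's theorem, ord_229(173) divides φ(229) = 229 − 1 = 228 = 2^2 · 3 · 19.
Divisors of 228: 1, 2, 3, 4, 6, 12, 19, 38, 57, 76, 114, 228.
Check 173^d mod 229 for each divisor in increasing order:
173^1 ≡ 173 (mod 229)
173^2 ≡ 159 (mod 229)
173^3 ≡ 27 (mod 229)
173^4 ≡ 91 (mod 229)
173^6 ≡ 42 (mod 229)
173^12 ≡ 161 (mod 229)
173^19 ≡ 94 (mod 229)
173^38 ≡ 134 (mod 229)
173^57 ≡ 1 (mod 229) ✓
Therefore the multiplicative order of 173 modulo 229 is 57.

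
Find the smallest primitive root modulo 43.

φ(43) = 43 − 1 = 42 = 2 · 3 · 7.
g is a primitive root iff g^(42/q) ≢ 1 (mod 43) for each prime q ∈ {2, 3, 7}.
g = 2: 2^21 ≡ 42; 2^14 ≡ 1 — hits 1, so not a primitive root.
g = 3: 3^21 ≡ 42; 3^14 ≡ 36; 3^6 ≡ 41 — none is 1, so 3 is a primitive root.
The smallest primitive root modulo 43 is 3.

3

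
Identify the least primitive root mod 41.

φ(41) = 41 − 1 = 40 = 2^3 · 5.
g is a primitive root iff g^(40/q) ≢ 1 (mod 41) for each prime q ∈ {2, 5}.
g = 2: 2^20 ≡ 1 — hits 1, so not a primitive root.
g = 3: 3^20 ≡ 40; 3^8 ≡ 1 — hits 1, so not a primitive root.
g = 4: 4^20 ≡ 1 — hits 1, so not a primitive root.
g = 5: 5^20 ≡ 1 — hits 1, so not a primitive root.
g = 6: 6^20 ≡ 40; 6^8 ≡ 10 — none is 1, so 6 is a primitive root.
Hence the least primitive root of 41 is 6.

6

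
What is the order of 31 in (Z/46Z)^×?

11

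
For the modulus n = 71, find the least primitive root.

7

φ(71) = 71 − 1 = 70 = 2 · 5 · 7.
Test candidates g = 2, 3, … against the prime factors q ∈ {2, 5, 7} of φ(71): g is a generator iff g^(70/q) ≢ 1 for every such q.
g = 2: 2^35 ≡ 1 — hits 1, so not a primitive root.
g = 3: 3^35 ≡ 1 — hits 1, so not a primitive root.
g = 4: 4^35 ≡ 1 — hits 1, so not a primitive root.
g = 5: 5^35 ≡ 1 — hits 1, so not a primitive root.
g = 6: 6^35 ≡ 1 — hits 1, so not a primitive root.
g = 7: 7^35 ≡ 70; 7^14 ≡ 54; 7^10 ≡ 45 — none is 1, so 7 is a primitive root.
Hence the least primitive root of 71 is 7.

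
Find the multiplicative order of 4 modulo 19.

9

The order of 4 must divide φ(19) = 19 − 1 = 18 = 2 · 3^2.
Divisors of 18: 1, 2, 3, 6, 9, 18.
Evaluate successive powers at the divisors of 18:
4^1 ≡ 4
4^2 ≡ 16
4^3 ≡ 7
4^6 ≡ 11
4^9 ≡ 1
Therefore the multiplicative order of 4 modulo 19 is 9.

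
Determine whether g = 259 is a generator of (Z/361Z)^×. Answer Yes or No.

No

φ(361) = φ(19^2) = 19·(19−1) = 342 = 2 · 3^2 · 19.
It suffices to check that the order of 259 is not a proper divisor of 342: compute 259^(342/q) for q ∈ {2, 3, 19}.
259^171 ≡ 360 (mod 361)  [q = 2: ≢ 1 ✓]
259^114 ≡ 1 (mod 361)  [q = 3: ≡ 1 ✗]
259^18 ≡ 286 (mod 361)  [q = 19: ≢ 1 ✓]
Since 259^114 ≡ 1, the order of 259 divides 114 < 342, so 259 is not a primitive root.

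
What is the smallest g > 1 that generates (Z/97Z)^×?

5

φ(97) = 97 − 1 = 96 = 2^5 · 3.
Test candidates g = 2, 3, … against the prime factors q ∈ {2, 3} of φ(97): g is a generator iff g^(96/q) ≢ 1 for every such q.
g = 2: 2^48 ≡ 1 — hits 1, so not a primitive root.
g = 3: 3^48 ≡ 1 — hits 1, so not a primitive root.
g = 4: 4^48 ≡ 1 — hits 1, so not a primitive root.
g = 5: 5^48 ≡ 96; 5^32 ≡ 35 — none is 1, so 5 is a primitive root.
Hence the least primitive root of 97 is 5.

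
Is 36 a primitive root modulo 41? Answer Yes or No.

φ(41) = 41 − 1 = 40 = 2^3 · 5.
Test 36^(40/q) mod 41 for each prime factor q of 40:
36^20 ≡ 1 (mod 41)  [q = 2: ≡ 1 ✗]
36^8 ≡ 18 (mod 41)  [q = 5: ≢ 1 ✓]
Since 36^20 ≡ 1, the order of 36 divides 20 < 40, so 36 is not a primitive root.

No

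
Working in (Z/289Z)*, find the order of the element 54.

By Lagrange's theorem, ord_289(54) divides φ(289) = φ(17^2) = 17·(17−1) = 272 = 2^4 · 17.
Divisors of 272: 1, 2, 4, 8, 16, 17, 34, 68, 136, 272.
Compute 54^d (mod 289) for the divisors d until we hit 1:
54^1 ≡ 54 (mod 289)
54^2 ≡ 26 (mod 289)
54^4 ≡ 98 (mod 289)
54^8 ≡ 67 (mod 289)
54^16 ≡ 154 (mod 289)
54^17 ≡ 224 (mod 289)
54^34 ≡ 179 (mod 289)
54^68 ≡ 251 (mod 289)
54^136 ≡ 288 (mod 289)
54^272 ≡ 1 (mod 289) ✓
The smallest such exponent is 272, so the order of 54 is 272.

272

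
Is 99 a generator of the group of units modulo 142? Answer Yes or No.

φ(142) = φ(2)·φ(71) = 1·70 = 70 = 2 · 5 · 7.
Test 99^(70/q) mod 142 for each prime factor q of 70:
99^35 ≡ 141 (mod 142)  [q = 2: ≢ 1 ✓]
99^14 ≡ 57 (mod 142)  [q = 5: ≢ 1 ✓]
99^10 ≡ 101 (mod 142)  [q = 7: ≢ 1 ✓]
Every test exponent gives a nontrivial residue, hence 99 generates the full group.

Yes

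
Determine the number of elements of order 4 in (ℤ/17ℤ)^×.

2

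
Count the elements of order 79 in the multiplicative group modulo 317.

78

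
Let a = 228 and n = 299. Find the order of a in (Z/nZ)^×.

132

ord(228) | φ(299) = φ(13·23) = (13−1)·(23−1) = 12·22 = 264 = 2^3 · 3 · 11.
Divisors of 264: 1, 2, 3, 4, 6, 8, 11, 12, 22, 24, 33, 44, 66, 88, 132, 264.
Evaluate successive powers at the divisors of 264:
228^1 ≡ 228 (mod 299)
228^2 ≡ 257 (mod 299)
228^3 ≡ 291 (mod 299)
228^4 ≡ 269 (mod 299)
228^6 ≡ 64 (mod 299)
228^8 ≡ 3 (mod 299)
228^11 ≡ 275 (mod 299)
228^12 ≡ 209 (mod 299)
228^22 ≡ 277 (mod 299)
228^24 ≡ 27 (mod 299)
228^33 ≡ 229 (mod 299)
228^44 ≡ 185 (mod 299)
228^66 ≡ 116 (mod 299)
228^88 ≡ 139 (mod 299)
228^132 ≡ 1 (mod 299) ✓
The smallest such exponent is 132, so the order of 228 is 132.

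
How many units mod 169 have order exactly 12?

4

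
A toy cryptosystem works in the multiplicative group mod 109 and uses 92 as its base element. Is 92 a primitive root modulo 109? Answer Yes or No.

No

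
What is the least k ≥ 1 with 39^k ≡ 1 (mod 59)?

ord(39) | φ(59) = 59 − 1 = 58 = 2 · 29.
Divisors of 58: 1, 2, 29, 58.
Test each divisor d:
39^1 ≡ 39
39^2 ≡ 46
39^29 ≡ 58
39^58 ≡ 1
Therefore the multiplicative order of 39 modulo 59 is 58.

58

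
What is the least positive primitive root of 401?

3

φ(401) = 401 − 1 = 400 = 2^4 · 5^2.
g is a primitive root iff g^(400/q) ≢ 1 (mod 401) for each prime q ∈ {2, 5}.
g = 2: 2^200 ≡ 1 — hits 1, so not a primitive root.
g = 3: 3^200 ≡ 400; 3^80 ≡ 72 — none is 1, so 3 is a primitive root.
Hence the least primitive root of 401 is 3.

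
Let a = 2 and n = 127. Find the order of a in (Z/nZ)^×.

ord(2) | φ(127) = 127 − 1 = 126 = 2 · 3^2 · 7.
Divisors of 126: 1, 2, 3, 6, 7, 9, 14, 18, 21, 42, 63, 126.
Compute 2^d (mod 127) for the divisors d until we hit 1:
2^1 ≡ 2 (mod 127)
2^2 ≡ 4 (mod 127)
2^3 ≡ 8 (mod 127)
2^6 ≡ 64 (mod 127)
2^7 ≡ 1 (mod 127) ✓
So ord_127(2) = 7.

7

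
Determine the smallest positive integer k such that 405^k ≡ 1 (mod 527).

80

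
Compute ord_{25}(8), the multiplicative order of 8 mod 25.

The order of 8 must divide φ(25) = φ(5^2) = 5·(5−1) = 20 = 2^2 · 5.
Divisors of 20: 1, 2, 4, 5, 10, 20.
Check 8^d mod 25 for each divisor in increasing order:
8^1 ≡ 8 (mod 25)
8^2 ≡ 14 (mod 25)
8^4 ≡ 21 (mod 25)
8^5 ≡ 18 (mod 25)
8^10 ≡ 24 (mod 25)
8^20 ≡ 1 (mod 25) ✓
So ord_25(8) = 20.

20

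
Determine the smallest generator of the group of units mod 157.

φ(157) = 157 − 1 = 156 = 2^2 · 3 · 13.
g is a primitive root iff g^(156/q) ≢ 1 (mod 157) for each prime q ∈ {2, 3, 13}.
g = 2: 2^78 ≡ 156; 2^52 ≡ 1 — hits 1, so not a primitive root.
g = 3: 3^78 ≡ 1 — hits 1, so not a primitive root.
g = 4: 4^78 ≡ 1 — hits 1, so not a primitive root.
g = 5: 5^78 ≡ 156; 5^52 ≡ 12; 5^12 ≡ 130 — none is 1, so 5 is a primitive root.
So 5 is the smallest generator of (Z/157Z)^×.

5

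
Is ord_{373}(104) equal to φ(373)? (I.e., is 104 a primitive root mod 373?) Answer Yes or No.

No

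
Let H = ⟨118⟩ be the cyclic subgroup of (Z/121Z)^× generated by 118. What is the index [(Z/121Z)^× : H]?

Since 118 ∈ (Z/121Z)^×, its order divides φ(121) = φ(11^2) = 11·(11−1) = 110 = 2 · 5 · 11.
Divisors of 110: 1, 2, 5, 10, 11, 22, 55, 110.
Test each divisor d:
118^1 ≡ 118 (mod 121)
118^2 ≡ 9 (mod 121)
118^5 ≡ 120 (mod 121)
118^10 ≡ 1 (mod 121) ✓
Thus |⟨118⟩| = ord(118) = 10.
Index = |(Z/121Z)^×| / |⟨118⟩| = 110 / 10 = 11.

11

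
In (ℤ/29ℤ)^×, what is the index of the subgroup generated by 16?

4

Since 16 ∈ (Z/29Z)^×, its order divides φ(29) = 29 − 1 = 28 = 2^2 · 7.
Divisors of 28: 1, 2, 4, 7, 14, 28.
Check 16^d mod 29 for each divisor in increasing order:
16^1 ≡ 16 (mod 29)
16^2 ≡ 24 (mod 29)
16^4 ≡ 25 (mod 29)
16^7 ≡ 1 (mod 29) ✓
Thus |⟨16⟩| = ord(16) = 7.
[(Z/29Z)^× : ⟨16⟩] = 28/7 = 4.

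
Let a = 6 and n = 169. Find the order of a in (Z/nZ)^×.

ord(6) | φ(169) = φ(13^2) = 13·(13−1) = 156 = 2^2 · 3 · 13.
Divisors of 156: 1, 2, 3, 4, 6, 12, 13, 26, 39, 52, 78, 156.
Evaluate successive powers at the divisors of 156:
6^1 ≡ 6
6^2 ≡ 36
6^3 ≡ 47
6^4 ≡ 113
6^6 ≡ 12
6^12 ≡ 144
6^13 ≡ 19
6^26 ≡ 23
6^39 ≡ 99
6^52 ≡ 22
6^78 ≡ 168
6^156 ≡ 1
So ord_169(6) = 156.

156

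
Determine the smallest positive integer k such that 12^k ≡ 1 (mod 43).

42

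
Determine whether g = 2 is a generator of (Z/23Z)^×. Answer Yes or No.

No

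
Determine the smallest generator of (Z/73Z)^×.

5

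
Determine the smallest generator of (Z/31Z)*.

φ(31) = 31 − 1 = 30 = 2 · 3 · 5.
g is a primitive root iff g^(30/q) ≢ 1 (mod 31) for each prime q ∈ {2, 3, 5}.
g = 2: 2^15 ≡ 1 — hits 1, so not a primitive root.
g = 3: 3^15 ≡ 30; 3^10 ≡ 25; 3^6 ≡ 16 — none is 1, so 3 is a primitive root.
Hence the least primitive root of 31 is 3.

3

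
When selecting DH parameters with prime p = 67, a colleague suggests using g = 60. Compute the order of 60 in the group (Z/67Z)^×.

33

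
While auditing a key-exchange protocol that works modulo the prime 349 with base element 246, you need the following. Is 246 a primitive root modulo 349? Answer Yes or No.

φ(349) = 349 − 1 = 348 = 2^2 · 3 · 29.
Test 246^(348/q) mod 349 for each prime factor q of 348:
246^174 ≡ 348 (mod 349)  [q = 2: ≢ 1 ✓]
246^116 ≡ 1 (mod 349)  [q = 3: ≡ 1 ✗]
246^12 ≡ 257 (mod 349)  [q = 29: ≢ 1 ✓]
Since 246^116 ≡ 1, the order of 246 divides 116 < 348, so 246 is not a primitive root.

No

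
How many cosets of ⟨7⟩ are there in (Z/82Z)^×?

Since 7 ∈ (Z/82Z)^×, its order divides φ(82) = φ(2)·φ(41) = 1·40 = 40 = 2^3 · 5.
Divisors of 40: 1, 2, 4, 5, 8, 10, 20, 40.
Compute 7^d (mod 82) for the divisors d until we hit 1:
7^1 ≡ 7 (mod 82)
7^2 ≡ 49 (mod 82)
7^4 ≡ 23 (mod 82)
7^5 ≡ 79 (mod 82)
7^8 ≡ 37 (mod 82)
7^10 ≡ 9 (mod 82)
7^20 ≡ 81 (mod 82)
7^40 ≡ 1 (mod 82) ✓
The order of 7 is 40, so the subgroup it generates has 40 elements.
Index = |(Z/82Z)^×| / |⟨7⟩| = 40 / 40 = 1.

1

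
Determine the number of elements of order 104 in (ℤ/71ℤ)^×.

φ(71) = 71 − 1 = 70 = 2 · 5 · 7.
(Z/71Z)^× is cyclic (|G| = 70); a cyclic group of order m has exactly φ(d) elements of each order d | m, and none otherwise.
Since 104 ∤ 70, the count is 0.

0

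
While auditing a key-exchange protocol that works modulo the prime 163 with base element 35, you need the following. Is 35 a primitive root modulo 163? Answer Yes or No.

φ(163) = 163 − 1 = 162 = 2 · 3^4.
35 is a primitive root mod 163 iff 35^(φ(163)/q) ≢ 1 for every prime q | φ(163), i.e. q ∈ {2, 3}.
35^81 ≡ 1 (mod 163)  [q = 2: ≡ 1 ✗]
35^54 ≡ 104 (mod 163)  [q = 3: ≢ 1 ✓]
Since 35^81 ≡ 1, the order of 35 divides 81 < 162, so 35 is not a primitive root.

No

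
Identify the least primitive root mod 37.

2

φ(37) = 37 − 1 = 36 = 2^2 · 3^2.
g is a primitive root iff g^(36/q) ≢ 1 (mod 37) for each prime q ∈ {2, 3}.
g = 2: 2^18 ≡ 36; 2^12 ≡ 26 — none is 1, so 2 is a primitive root.
So 2 is the smallest generator of (Z/37Z)^×.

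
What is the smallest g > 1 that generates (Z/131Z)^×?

2

φ(131) = 131 − 1 = 130 = 2 · 5 · 13.
Test candidates g = 2, 3, … against the prime factors q ∈ {2, 5, 13} of φ(131): g is a generator iff g^(130/q) ≢ 1 for every such q.
g = 2: 2^65 ≡ 130; 2^26 ≡ 53; 2^10 ≡ 107 — none is 1, so 2 is a primitive root.
So 2 is the smallest generator of (Z/131Z)^×.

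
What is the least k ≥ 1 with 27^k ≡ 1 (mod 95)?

Since 27 ∈ (Z/95Z)^×, its order divides φ(95) = φ(5·19) = (5−1)·(19−1) = 4·18 = 72 = 2^3 · 3^2.
Divisors of 72: 1, 2, 3, 4, 6, 8, 9, 12, 18, 24, 36, 72.
Evaluate successive powers at the divisors of 72:
27^1 ≡ 27
27^2 ≡ 64
27^3 ≡ 18
27^4 ≡ 11
27^6 ≡ 39
27^8 ≡ 26
27^9 ≡ 37
27^12 ≡ 1
Therefore the multiplicative order of 27 modulo 95 is 12.

12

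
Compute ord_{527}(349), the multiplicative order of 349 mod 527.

40

The order of 349 must divide φ(527) = φ(17·31) = (17−1)·(31−1) = 16·30 = 480 = 2^5 · 3 · 5.
Divisors of 480: 1, 2, 3, 4, 5, 6, 8, 10, 12, 15, 16, 20, 24, 30, 32, 40, 48, 60, 80, 96, 120, 160, 240, 480.
Compute 349^d (mod 527) for the divisors d until we hit 1:
349^1 ≡ 349 (mod 527)
349^2 ≡ 64 (mod 527)
349^3 ≡ 202 (mod 527)
349^4 ≡ 407 (mod 527)
349^5 ≡ 280 (mod 527)
349^6 ≡ 225 (mod 527)
349^8 ≡ 171 (mod 527)
349^10 ≡ 404 (mod 527)
349^12 ≡ 33 (mod 527)
349^15 ≡ 342 (mod 527)
349^16 ≡ 256 (mod 527)
349^20 ≡ 373 (mod 527)
349^24 ≡ 35 (mod 527)
349^30 ≡ 497 (mod 527)
349^32 ≡ 188 (mod 527)
349^40 ≡ 1 (mod 527) ✓
Hence ord(349) = 40.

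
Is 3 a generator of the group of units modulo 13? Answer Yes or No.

No

φ(13) = 13 − 1 = 12 = 2^2 · 3.
Test 3^(12/q) mod 13 for each prime factor q of 12:
3^6 ≡ 1 (mod 13)  [q = 2: ≡ 1 ✗]
3^4 ≡ 3 (mod 13)  [q = 3: ≢ 1 ✓]
Since 3^6 ≡ 1, the order of 3 divides 6 < 12, so 3 is not a primitive root.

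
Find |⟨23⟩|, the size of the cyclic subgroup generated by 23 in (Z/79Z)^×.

The order of 23 must divide φ(79) = 79 − 1 = 78 = 2 · 3 · 13.
Divisors of 78: 1, 2, 3, 6, 13, 26, 39, 78.
Check 23^d mod 79 for each divisor in increasing order:
23^1 ≡ 23
23^2 ≡ 55
23^3 ≡ 1
Hence ord(23) = 3.

3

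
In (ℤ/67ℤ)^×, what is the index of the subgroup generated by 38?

Since 38 ∈ (Z/67Z)^×, its order divides φ(67) = 67 − 1 = 66 = 2 · 3 · 11.
Divisors of 66: 1, 2, 3, 6, 11, 22, 33, 66.
Test each divisor d:
38^1 ≡ 38
38^2 ≡ 37
38^3 ≡ 66
38^6 ≡ 1
So ord_67(38) = 6, hence |⟨38⟩| = 6.
The index is φ(67) / ord(38) = 66 / 6 = 11.

11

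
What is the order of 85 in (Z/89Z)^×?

22

ord(85) | φ(89) = 89 − 1 = 88 = 2^3 · 11.
Divisors of 88: 1, 2, 4, 8, 11, 22, 44, 88.
Check 85^d mod 89 for each divisor in increasing order:
85^1 ≡ 85 (mod 89)
85^2 ≡ 16 (mod 89)
85^4 ≡ 78 (mod 89)
85^8 ≡ 32 (mod 89)
85^11 ≡ 88 (mod 89)
85^22 ≡ 1 (mod 89) ✓
Therefore the multiplicative order of 85 modulo 89 is 22.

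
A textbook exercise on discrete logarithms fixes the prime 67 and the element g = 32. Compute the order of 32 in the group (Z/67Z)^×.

66

By Lagrange's theorem, ord_67(32) divides φ(67) = 67 − 1 = 66 = 2 · 3 · 11.
Divisors of 66: 1, 2, 3, 6, 11, 22, 33, 66.
Evaluate successive powers at the divisors of 66:
32^1 ≡ 32
32^2 ≡ 19
32^3 ≡ 5
32^6 ≡ 25
32^11 ≡ 30
32^22 ≡ 29
32^33 ≡ 66
32^66 ≡ 1
Hence ord(32) = 66.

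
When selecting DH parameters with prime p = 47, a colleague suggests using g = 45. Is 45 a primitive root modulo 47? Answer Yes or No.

Yes

φ(47) = 47 − 1 = 46 = 2 · 23.
Test 45^(46/q) mod 47 for each prime factor q of 46:
45^23 ≡ 46 (mod 47)  [q = 2: ≢ 1 ✓]
45^2 ≡ 4 (mod 47)  [q = 23: ≢ 1 ✓]
All checks pass, so 45 has order 46 and is a primitive root modulo 47.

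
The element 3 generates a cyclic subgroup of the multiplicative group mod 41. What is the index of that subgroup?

By Lagrange's theorem, ord_41(3) divides φ(41) = 41 − 1 = 40 = 2^3 · 5.
Divisors of 40: 1, 2, 4, 5, 8, 10, 20, 40.
Test each divisor d:
3^1 ≡ 3
3^2 ≡ 9
3^4 ≡ 40
3^5 ≡ 38
3^8 ≡ 1
The order of 3 is 8, so the subgroup it generates has 8 elements.
[(Z/41Z)^× : ⟨3⟩] = 40/8 = 5.

5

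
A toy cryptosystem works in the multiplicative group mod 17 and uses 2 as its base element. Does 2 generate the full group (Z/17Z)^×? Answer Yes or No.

φ(17) = 17 − 1 = 16 = 2^4.
Test 2^(16/q) mod 17 for each prime factor q of 16:
2^8 ≡ 1 (mod 17)  [q = 2: ≡ 1 ✗]
2^8 ≡ 1 shows ord(2) | 8, strictly less than φ(17); not a primitive root.

No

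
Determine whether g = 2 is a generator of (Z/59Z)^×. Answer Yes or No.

φ(59) = 59 − 1 = 58 = 2 · 29.
2 is a primitive root mod 59 iff 2^(φ(59)/q) ≢ 1 for every prime q | φ(59), i.e. q ∈ {2, 29}.
2^29 ≡ 58 (mod 59)  [q = 2: ≢ 1 ✓]
2^2 ≡ 4 (mod 59)  [q = 29: ≢ 1 ✓]
Every test exponent gives a nontrivial residue, hence 2 generates the full group.

Yes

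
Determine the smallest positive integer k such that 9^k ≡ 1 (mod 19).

9

By Lagrange's theorem, ord_19(9) divides φ(19) = 19 − 1 = 18 = 2 · 3^2.
Divisors of 18: 1, 2, 3, 6, 9, 18.
Check 9^d mod 19 for each divisor in increasing order:
9^1 ≡ 9 (mod 19)
9^2 ≡ 5 (mod 19)
9^3 ≡ 7 (mod 19)
9^6 ≡ 11 (mod 19)
9^9 ≡ 1 (mod 19) ✓
So ord_19(9) = 9.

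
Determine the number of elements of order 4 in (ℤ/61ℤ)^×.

φ(61) = 61 − 1 = 60 = 2^2 · 3 · 5.
In a cyclic group of order 60, there are φ(d) elements of order d for each divisor d of 60, and zero for non-divisors.
4 = 2^2 divides 60, and φ(4) = 2.

2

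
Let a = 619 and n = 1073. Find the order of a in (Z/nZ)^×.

Since 619 ∈ (Z/1073Z)^×, its order divides φ(1073) = φ(29·37) = (29−1)·(37−1) = 28·36 = 1008 = 2^4 · 3^2 · 7.
Divisors of 1008: 1, 2, 3, 4, 6, 7, 8, 9, 12, 14, 16, 18, 21, 24, 28, 36, 42, 48, 56, 63, 72, 84, 112, 126, 144, 168, 252, 336, 504, 1008.
Compute 619^d (mod 1073) for the divisors d until we hit 1:
619^1 ≡ 619 (mod 1073)
619^2 ≡ 100 (mod 1073)
619^3 ≡ 739 (mod 1073)
619^4 ≡ 343 (mod 1073)
619^6 ≡ 1037 (mod 1073)
619^7 ≡ 249 (mod 1073)
619^8 ≡ 692 (mod 1073)
619^9 ≡ 221 (mod 1073)
619^12 ≡ 223 (mod 1073)
619^14 ≡ 840 (mod 1073)
619^16 ≡ 306 (mod 1073)
619^18 ≡ 556 (mod 1073)
619^21 ≡ 998 (mod 1073)
619^24 ≡ 371 (mod 1073)
619^28 ≡ 639 (mod 1073)
619^36 ≡ 112 (mod 1073)
619^42 ≡ 260 (mod 1073)
619^48 ≡ 297 (mod 1073)
619^56 ≡ 581 (mod 1073)
619^63 ≡ 887 (mod 1073)
619^72 ≡ 741 (mod 1073)
619^84 ≡ 1 (mod 1073) ✓
Therefore the multiplicative order of 619 modulo 1073 is 84.

84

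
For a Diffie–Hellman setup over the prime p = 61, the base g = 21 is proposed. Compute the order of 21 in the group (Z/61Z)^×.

12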